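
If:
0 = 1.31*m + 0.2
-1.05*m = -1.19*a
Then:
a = -0.13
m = -0.15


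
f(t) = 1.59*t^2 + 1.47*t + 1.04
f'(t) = 3.18*t + 1.47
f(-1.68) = 3.06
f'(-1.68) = -3.87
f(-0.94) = 1.06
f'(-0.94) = -1.52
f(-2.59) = 7.90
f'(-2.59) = -6.77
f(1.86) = 9.27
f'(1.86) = 7.38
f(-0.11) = 0.90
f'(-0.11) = 1.12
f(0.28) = 1.58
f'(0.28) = 2.36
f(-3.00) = 10.94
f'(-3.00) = -8.07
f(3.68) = 27.98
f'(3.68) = 13.17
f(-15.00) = 336.74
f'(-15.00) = -46.23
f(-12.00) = 212.36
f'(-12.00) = -36.69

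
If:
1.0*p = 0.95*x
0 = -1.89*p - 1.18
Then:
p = -0.62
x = -0.66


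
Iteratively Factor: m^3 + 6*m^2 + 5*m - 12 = (m + 4)*(m^2 + 2*m - 3) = (m - 1)*(m + 4)*(m + 3)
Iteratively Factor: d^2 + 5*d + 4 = (d + 4)*(d + 1)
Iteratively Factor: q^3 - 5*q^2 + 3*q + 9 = (q + 1)*(q^2 - 6*q + 9) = (q - 3)*(q + 1)*(q - 3)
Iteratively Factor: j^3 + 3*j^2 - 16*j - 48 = (j + 3)*(j^2 - 16) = (j - 4)*(j + 3)*(j + 4)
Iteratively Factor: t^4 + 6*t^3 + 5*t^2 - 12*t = (t)*(t^3 + 6*t^2 + 5*t - 12) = t*(t + 4)*(t^2 + 2*t - 3) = t*(t + 3)*(t + 4)*(t - 1)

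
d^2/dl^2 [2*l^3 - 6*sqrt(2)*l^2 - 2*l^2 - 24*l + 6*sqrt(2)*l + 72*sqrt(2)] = 12*l - 12*sqrt(2) - 4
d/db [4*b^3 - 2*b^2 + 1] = 4*b*(3*b - 1)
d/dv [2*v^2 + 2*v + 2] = 4*v + 2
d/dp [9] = 0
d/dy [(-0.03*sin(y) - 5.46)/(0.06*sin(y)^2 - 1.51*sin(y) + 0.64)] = (0.0018*sin(y)^2 + 0.6552*sin(y) - 8.2638)*cos(y)/(0.0036*sin(y)^4 - 0.1812*sin(y)^3 + 2.3569*sin(y)^2 - 1.9328*sin(y) + 0.4096)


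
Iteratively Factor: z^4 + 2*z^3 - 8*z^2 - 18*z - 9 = (z + 3)*(z^3 - z^2 - 5*z - 3) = (z - 3)*(z + 3)*(z^2 + 2*z + 1) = (z - 3)*(z + 1)*(z + 3)*(z + 1)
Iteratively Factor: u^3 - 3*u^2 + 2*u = (u - 1)*(u^2 - 2*u) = (u - 2)*(u - 1)*(u)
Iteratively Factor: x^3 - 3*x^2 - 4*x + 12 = (x - 3)*(x^2 - 4) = (x - 3)*(x + 2)*(x - 2)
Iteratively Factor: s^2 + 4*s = (s)*(s + 4)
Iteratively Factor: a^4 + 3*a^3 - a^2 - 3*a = (a - 1)*(a^3 + 4*a^2 + 3*a) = a*(a - 1)*(a^2 + 4*a + 3) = a*(a - 1)*(a + 1)*(a + 3)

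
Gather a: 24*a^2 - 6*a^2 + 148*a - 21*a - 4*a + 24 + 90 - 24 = 18*a^2 + 123*a + 90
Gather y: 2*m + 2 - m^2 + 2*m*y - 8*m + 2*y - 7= -m^2 - 6*m + y*(2*m + 2) - 5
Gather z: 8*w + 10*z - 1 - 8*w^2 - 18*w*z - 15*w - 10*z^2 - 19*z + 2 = -8*w^2 - 7*w - 10*z^2 + z*(-18*w - 9) + 1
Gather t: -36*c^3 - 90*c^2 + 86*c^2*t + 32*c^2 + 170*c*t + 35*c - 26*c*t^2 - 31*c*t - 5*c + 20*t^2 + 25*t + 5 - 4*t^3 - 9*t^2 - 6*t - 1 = -36*c^3 - 58*c^2 + 30*c - 4*t^3 + t^2*(11 - 26*c) + t*(86*c^2 + 139*c + 19) + 4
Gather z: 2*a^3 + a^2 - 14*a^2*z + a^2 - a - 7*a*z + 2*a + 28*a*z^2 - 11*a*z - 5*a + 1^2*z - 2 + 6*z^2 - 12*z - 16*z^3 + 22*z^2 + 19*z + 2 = 2*a^3 + 2*a^2 - 4*a - 16*z^3 + z^2*(28*a + 28) + z*(-14*a^2 - 18*a + 8)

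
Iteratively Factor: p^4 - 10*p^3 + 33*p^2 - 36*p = (p)*(p^3 - 10*p^2 + 33*p - 36) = p*(p - 4)*(p^2 - 6*p + 9) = p*(p - 4)*(p - 3)*(p - 3)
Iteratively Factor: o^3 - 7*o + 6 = (o - 2)*(o^2 + 2*o - 3) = (o - 2)*(o - 1)*(o + 3)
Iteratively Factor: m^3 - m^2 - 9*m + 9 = (m - 1)*(m^2 - 9) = (m - 3)*(m - 1)*(m + 3)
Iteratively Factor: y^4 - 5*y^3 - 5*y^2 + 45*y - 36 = (y - 1)*(y^3 - 4*y^2 - 9*y + 36) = (y - 4)*(y - 1)*(y^2 - 9) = (y - 4)*(y - 1)*(y + 3)*(y - 3)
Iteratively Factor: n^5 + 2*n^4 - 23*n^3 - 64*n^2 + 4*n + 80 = (n + 2)*(n^4 - 23*n^2 - 18*n + 40) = (n + 2)*(n + 4)*(n^3 - 4*n^2 - 7*n + 10) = (n - 1)*(n + 2)*(n + 4)*(n^2 - 3*n - 10) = (n - 5)*(n - 1)*(n + 2)*(n + 4)*(n + 2)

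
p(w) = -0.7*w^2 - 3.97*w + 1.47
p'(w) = -1.4*w - 3.97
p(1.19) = -4.25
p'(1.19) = -5.64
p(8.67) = -85.57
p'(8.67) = -16.11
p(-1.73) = 6.24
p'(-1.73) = -1.55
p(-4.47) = 5.23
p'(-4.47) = 2.29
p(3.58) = -21.71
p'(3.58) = -8.98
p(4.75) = -33.18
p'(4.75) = -10.62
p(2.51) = -12.90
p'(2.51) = -7.48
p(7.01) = -60.76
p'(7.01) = -13.78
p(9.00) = -90.96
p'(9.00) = -16.57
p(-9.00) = -19.50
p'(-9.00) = 8.63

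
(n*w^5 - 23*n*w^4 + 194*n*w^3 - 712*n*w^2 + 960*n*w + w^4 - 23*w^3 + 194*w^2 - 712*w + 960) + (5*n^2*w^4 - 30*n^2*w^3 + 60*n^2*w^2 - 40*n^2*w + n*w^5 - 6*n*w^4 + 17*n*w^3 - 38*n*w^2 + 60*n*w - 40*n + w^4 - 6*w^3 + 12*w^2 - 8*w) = 5*n^2*w^4 - 30*n^2*w^3 + 60*n^2*w^2 - 40*n^2*w + 2*n*w^5 - 29*n*w^4 + 211*n*w^3 - 750*n*w^2 + 1020*n*w - 40*n + 2*w^4 - 29*w^3 + 206*w^2 - 720*w + 960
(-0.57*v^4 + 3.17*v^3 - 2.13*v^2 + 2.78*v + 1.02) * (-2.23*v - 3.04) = 1.2711*v^5 - 5.3363*v^4 - 4.8869*v^3 + 0.2758*v^2 - 10.7258*v - 3.1008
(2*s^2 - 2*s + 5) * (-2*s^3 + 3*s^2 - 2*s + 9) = -4*s^5 + 10*s^4 - 20*s^3 + 37*s^2 - 28*s + 45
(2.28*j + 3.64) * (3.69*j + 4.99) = 8.4132*j^2 + 24.8088*j + 18.1636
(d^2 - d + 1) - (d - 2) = d^2 - 2*d + 3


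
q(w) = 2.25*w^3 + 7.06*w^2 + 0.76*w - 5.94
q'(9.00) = 674.59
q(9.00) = 2213.01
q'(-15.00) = 1307.71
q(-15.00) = -6022.59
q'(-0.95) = -6.56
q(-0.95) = -2.22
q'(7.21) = 453.46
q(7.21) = 1209.86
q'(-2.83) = 14.86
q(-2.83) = -2.54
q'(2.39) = 73.06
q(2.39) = 66.92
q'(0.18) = 3.52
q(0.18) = -5.56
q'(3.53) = 134.71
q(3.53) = 183.69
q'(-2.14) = 1.46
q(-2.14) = 2.71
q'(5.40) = 273.84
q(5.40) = 558.33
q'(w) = 6.75*w^2 + 14.12*w + 0.76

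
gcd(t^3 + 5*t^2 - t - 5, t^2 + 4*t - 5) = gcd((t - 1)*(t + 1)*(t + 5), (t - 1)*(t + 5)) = t^2 + 4*t - 5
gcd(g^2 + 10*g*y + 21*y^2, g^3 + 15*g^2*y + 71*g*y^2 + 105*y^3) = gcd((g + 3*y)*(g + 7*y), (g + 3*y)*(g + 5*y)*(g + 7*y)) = g^2 + 10*g*y + 21*y^2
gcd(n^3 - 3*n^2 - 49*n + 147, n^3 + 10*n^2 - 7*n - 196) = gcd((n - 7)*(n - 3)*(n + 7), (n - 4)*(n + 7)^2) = n + 7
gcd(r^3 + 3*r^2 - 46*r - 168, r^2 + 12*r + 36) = r + 6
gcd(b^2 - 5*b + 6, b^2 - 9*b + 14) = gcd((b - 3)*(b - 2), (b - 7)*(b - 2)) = b - 2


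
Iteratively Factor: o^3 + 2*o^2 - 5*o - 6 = (o - 2)*(o^2 + 4*o + 3) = (o - 2)*(o + 3)*(o + 1)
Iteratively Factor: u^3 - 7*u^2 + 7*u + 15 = (u + 1)*(u^2 - 8*u + 15) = (u - 5)*(u + 1)*(u - 3)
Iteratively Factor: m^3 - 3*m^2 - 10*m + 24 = (m - 4)*(m^2 + m - 6) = (m - 4)*(m + 3)*(m - 2)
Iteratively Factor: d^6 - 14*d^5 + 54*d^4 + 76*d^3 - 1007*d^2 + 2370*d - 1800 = (d - 5)*(d^5 - 9*d^4 + 9*d^3 + 121*d^2 - 402*d + 360) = (d - 5)*(d - 3)*(d^4 - 6*d^3 - 9*d^2 + 94*d - 120) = (d - 5)*(d - 3)^2*(d^3 - 3*d^2 - 18*d + 40) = (d - 5)*(d - 3)^2*(d - 2)*(d^2 - d - 20) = (d - 5)*(d - 3)^2*(d - 2)*(d + 4)*(d - 5)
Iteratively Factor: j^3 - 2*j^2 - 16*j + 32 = (j + 4)*(j^2 - 6*j + 8) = (j - 2)*(j + 4)*(j - 4)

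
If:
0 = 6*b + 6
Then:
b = -1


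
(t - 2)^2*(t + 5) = t^3 + t^2 - 16*t + 20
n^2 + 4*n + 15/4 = (n + 3/2)*(n + 5/2)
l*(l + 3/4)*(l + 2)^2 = l^4 + 19*l^3/4 + 7*l^2 + 3*l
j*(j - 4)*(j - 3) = j^3 - 7*j^2 + 12*j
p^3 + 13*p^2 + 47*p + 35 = (p + 1)*(p + 5)*(p + 7)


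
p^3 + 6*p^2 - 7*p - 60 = (p - 3)*(p + 4)*(p + 5)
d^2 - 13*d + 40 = (d - 8)*(d - 5)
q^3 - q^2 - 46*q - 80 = (q - 8)*(q + 2)*(q + 5)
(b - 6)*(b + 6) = b^2 - 36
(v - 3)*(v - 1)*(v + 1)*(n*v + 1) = n*v^4 - 3*n*v^3 - n*v^2 + 3*n*v + v^3 - 3*v^2 - v + 3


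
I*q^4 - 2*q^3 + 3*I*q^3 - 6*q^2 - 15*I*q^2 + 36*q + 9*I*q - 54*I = (q - 3)*(q + 6)*(q + 3*I)*(I*q + 1)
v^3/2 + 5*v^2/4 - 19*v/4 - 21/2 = (v/2 + 1)*(v - 3)*(v + 7/2)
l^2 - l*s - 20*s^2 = (l - 5*s)*(l + 4*s)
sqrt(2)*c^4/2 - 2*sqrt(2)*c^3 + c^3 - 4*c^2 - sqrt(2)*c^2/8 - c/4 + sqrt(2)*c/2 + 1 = (c - 4)*(c - 1/2)*(c + 1/2)*(sqrt(2)*c/2 + 1)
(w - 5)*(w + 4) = w^2 - w - 20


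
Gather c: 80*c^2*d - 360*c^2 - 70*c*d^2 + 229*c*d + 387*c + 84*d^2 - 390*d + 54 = c^2*(80*d - 360) + c*(-70*d^2 + 229*d + 387) + 84*d^2 - 390*d + 54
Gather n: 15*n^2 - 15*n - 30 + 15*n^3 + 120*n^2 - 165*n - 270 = 15*n^3 + 135*n^2 - 180*n - 300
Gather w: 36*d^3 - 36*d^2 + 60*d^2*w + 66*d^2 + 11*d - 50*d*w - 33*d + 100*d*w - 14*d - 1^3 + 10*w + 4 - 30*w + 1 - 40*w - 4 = 36*d^3 + 30*d^2 - 36*d + w*(60*d^2 + 50*d - 60)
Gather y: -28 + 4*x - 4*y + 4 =4*x - 4*y - 24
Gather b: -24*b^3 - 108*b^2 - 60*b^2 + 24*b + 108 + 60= -24*b^3 - 168*b^2 + 24*b + 168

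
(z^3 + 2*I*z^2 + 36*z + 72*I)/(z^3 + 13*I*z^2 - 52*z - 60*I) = (z - 6*I)/(z + 5*I)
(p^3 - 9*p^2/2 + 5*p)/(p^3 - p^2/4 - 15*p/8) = 4*(-2*p^2 + 9*p - 10)/(-8*p^2 + 2*p + 15)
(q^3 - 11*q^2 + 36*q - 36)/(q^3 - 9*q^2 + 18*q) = (q - 2)/q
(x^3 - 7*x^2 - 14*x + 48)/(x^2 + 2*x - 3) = (x^2 - 10*x + 16)/(x - 1)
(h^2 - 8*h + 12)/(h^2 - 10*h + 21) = (h^2 - 8*h + 12)/(h^2 - 10*h + 21)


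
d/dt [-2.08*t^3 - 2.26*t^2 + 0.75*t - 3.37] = -6.24*t^2 - 4.52*t + 0.75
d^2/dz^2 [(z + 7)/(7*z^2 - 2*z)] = 14*(7*z^3 + 147*z^2 - 42*z + 4)/(z^3*(343*z^3 - 294*z^2 + 84*z - 8))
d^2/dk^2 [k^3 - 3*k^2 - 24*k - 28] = 6*k - 6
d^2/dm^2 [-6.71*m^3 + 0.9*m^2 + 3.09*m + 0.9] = 1.8 - 40.26*m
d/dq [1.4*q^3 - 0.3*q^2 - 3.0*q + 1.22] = 4.2*q^2 - 0.6*q - 3.0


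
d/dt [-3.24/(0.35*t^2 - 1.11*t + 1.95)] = (2.268*t - 3.5964)/(0.35*t^2 - 1.11*t + 1.95)^2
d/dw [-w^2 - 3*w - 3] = -2*w - 3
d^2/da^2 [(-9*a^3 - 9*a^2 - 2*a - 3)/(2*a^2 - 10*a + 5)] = 2*(-998*a^3 + 1584*a^2 - 435*a - 595)/(8*a^6 - 120*a^5 + 660*a^4 - 1600*a^3 + 1650*a^2 - 750*a + 125)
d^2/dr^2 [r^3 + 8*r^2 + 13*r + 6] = 6*r + 16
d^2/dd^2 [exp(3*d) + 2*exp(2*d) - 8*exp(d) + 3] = (9*exp(2*d) + 8*exp(d) - 8)*exp(d)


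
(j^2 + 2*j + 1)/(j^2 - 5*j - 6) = (j + 1)/(j - 6)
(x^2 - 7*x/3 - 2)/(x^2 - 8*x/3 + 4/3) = (3*x^2 - 7*x - 6)/(3*x^2 - 8*x + 4)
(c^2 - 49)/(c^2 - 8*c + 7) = (c + 7)/(c - 1)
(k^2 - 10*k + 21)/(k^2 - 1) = (k^2 - 10*k + 21)/(k^2 - 1)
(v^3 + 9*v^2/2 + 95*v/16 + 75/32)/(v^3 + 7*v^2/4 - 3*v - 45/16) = (4*v + 5)/(2*(2*v - 3))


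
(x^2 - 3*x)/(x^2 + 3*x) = (x - 3)/(x + 3)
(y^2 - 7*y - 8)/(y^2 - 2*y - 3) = (y - 8)/(y - 3)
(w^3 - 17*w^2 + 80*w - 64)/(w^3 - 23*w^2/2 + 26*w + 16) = 2*(w^2 - 9*w + 8)/(2*w^2 - 7*w - 4)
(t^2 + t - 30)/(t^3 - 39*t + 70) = (t + 6)/(t^2 + 5*t - 14)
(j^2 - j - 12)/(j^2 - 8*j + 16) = (j + 3)/(j - 4)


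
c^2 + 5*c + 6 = (c + 2)*(c + 3)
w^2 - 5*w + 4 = (w - 4)*(w - 1)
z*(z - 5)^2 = z^3 - 10*z^2 + 25*z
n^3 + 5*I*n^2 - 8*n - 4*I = (n + I)*(n + 2*I)^2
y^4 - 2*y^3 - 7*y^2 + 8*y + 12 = (y - 3)*(y - 2)*(y + 1)*(y + 2)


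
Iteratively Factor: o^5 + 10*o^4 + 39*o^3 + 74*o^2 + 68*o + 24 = (o + 1)*(o^4 + 9*o^3 + 30*o^2 + 44*o + 24) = (o + 1)*(o + 2)*(o^3 + 7*o^2 + 16*o + 12) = (o + 1)*(o + 2)*(o + 3)*(o^2 + 4*o + 4) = (o + 1)*(o + 2)^2*(o + 3)*(o + 2)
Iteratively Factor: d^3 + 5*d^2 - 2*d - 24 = (d + 3)*(d^2 + 2*d - 8) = (d + 3)*(d + 4)*(d - 2)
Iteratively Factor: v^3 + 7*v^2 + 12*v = (v + 3)*(v^2 + 4*v) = v*(v + 3)*(v + 4)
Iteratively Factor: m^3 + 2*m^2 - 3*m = (m)*(m^2 + 2*m - 3) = m*(m + 3)*(m - 1)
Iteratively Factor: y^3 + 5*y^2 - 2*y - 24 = (y + 4)*(y^2 + y - 6) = (y - 2)*(y + 4)*(y + 3)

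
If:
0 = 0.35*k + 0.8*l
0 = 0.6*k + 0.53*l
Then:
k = 0.00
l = 0.00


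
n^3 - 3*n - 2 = (n - 2)*(n + 1)^2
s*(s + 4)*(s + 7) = s^3 + 11*s^2 + 28*s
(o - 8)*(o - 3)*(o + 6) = o^3 - 5*o^2 - 42*o + 144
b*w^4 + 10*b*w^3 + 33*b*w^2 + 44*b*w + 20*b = (w + 2)^2*(w + 5)*(b*w + b)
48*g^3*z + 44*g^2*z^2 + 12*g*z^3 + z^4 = z*(2*g + z)*(4*g + z)*(6*g + z)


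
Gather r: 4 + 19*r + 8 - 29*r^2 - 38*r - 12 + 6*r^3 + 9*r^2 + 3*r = 6*r^3 - 20*r^2 - 16*r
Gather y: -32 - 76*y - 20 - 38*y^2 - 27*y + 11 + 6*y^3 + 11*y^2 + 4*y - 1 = 6*y^3 - 27*y^2 - 99*y - 42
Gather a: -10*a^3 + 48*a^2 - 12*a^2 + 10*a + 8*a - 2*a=-10*a^3 + 36*a^2 + 16*a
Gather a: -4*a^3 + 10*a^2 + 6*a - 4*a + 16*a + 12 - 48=-4*a^3 + 10*a^2 + 18*a - 36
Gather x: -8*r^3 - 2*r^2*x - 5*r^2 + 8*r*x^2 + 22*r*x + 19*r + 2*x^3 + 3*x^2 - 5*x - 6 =-8*r^3 - 5*r^2 + 19*r + 2*x^3 + x^2*(8*r + 3) + x*(-2*r^2 + 22*r - 5) - 6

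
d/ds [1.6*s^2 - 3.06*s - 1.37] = 3.2*s - 3.06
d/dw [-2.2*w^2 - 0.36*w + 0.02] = -4.4*w - 0.36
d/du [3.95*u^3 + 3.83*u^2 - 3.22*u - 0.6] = 11.85*u^2 + 7.66*u - 3.22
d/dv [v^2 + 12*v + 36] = 2*v + 12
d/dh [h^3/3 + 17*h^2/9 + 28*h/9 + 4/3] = h^2 + 34*h/9 + 28/9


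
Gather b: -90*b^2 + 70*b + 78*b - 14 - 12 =-90*b^2 + 148*b - 26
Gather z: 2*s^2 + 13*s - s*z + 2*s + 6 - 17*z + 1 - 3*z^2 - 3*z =2*s^2 + 15*s - 3*z^2 + z*(-s - 20) + 7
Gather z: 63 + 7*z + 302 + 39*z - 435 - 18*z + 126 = 28*z + 56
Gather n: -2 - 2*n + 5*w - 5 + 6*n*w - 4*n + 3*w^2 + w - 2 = n*(6*w - 6) + 3*w^2 + 6*w - 9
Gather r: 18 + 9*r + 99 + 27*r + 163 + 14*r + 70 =50*r + 350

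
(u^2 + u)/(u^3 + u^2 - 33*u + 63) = u*(u + 1)/(u^3 + u^2 - 33*u + 63)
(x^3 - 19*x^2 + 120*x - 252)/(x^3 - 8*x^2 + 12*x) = (x^2 - 13*x + 42)/(x*(x - 2))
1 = 1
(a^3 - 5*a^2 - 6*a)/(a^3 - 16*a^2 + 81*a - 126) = a*(a + 1)/(a^2 - 10*a + 21)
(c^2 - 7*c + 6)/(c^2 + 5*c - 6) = (c - 6)/(c + 6)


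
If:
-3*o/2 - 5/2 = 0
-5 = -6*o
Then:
No Solution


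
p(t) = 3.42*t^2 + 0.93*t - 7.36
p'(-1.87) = -11.86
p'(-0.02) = 0.79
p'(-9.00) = -60.63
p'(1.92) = 14.06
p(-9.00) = 261.29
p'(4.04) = 28.56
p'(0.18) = 2.16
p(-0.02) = -7.38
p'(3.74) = 26.51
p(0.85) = -4.10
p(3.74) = 43.96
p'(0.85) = 6.74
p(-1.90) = 3.22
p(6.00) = 121.34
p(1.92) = 7.03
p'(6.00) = 41.97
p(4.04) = 52.22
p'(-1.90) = -12.07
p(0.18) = -7.08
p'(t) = 6.84*t + 0.93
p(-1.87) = 2.86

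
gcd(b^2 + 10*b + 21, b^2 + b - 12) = 1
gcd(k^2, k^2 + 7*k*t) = k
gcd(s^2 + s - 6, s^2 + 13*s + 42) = 1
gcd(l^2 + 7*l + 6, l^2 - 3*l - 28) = 1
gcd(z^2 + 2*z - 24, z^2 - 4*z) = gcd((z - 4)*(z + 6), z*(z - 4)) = z - 4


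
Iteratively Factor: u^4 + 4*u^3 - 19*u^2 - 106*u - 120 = (u + 3)*(u^3 + u^2 - 22*u - 40) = (u + 2)*(u + 3)*(u^2 - u - 20) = (u - 5)*(u + 2)*(u + 3)*(u + 4)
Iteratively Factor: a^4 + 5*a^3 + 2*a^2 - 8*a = (a + 4)*(a^3 + a^2 - 2*a) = (a + 2)*(a + 4)*(a^2 - a) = (a - 1)*(a + 2)*(a + 4)*(a)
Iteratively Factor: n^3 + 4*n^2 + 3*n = (n + 3)*(n^2 + n) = (n + 1)*(n + 3)*(n)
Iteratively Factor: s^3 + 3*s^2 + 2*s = (s + 2)*(s^2 + s) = s*(s + 2)*(s + 1)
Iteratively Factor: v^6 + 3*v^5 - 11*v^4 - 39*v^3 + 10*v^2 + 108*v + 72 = (v + 1)*(v^5 + 2*v^4 - 13*v^3 - 26*v^2 + 36*v + 72) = (v - 2)*(v + 1)*(v^4 + 4*v^3 - 5*v^2 - 36*v - 36) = (v - 3)*(v - 2)*(v + 1)*(v^3 + 7*v^2 + 16*v + 12) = (v - 3)*(v - 2)*(v + 1)*(v + 2)*(v^2 + 5*v + 6) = (v - 3)*(v - 2)*(v + 1)*(v + 2)*(v + 3)*(v + 2)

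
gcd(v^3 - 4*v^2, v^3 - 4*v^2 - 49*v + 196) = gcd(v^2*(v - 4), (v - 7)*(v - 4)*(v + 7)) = v - 4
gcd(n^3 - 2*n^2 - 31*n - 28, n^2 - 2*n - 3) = n + 1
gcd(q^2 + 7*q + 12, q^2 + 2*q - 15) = 1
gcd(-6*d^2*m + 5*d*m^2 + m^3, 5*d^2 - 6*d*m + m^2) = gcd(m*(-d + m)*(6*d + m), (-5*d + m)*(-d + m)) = d - m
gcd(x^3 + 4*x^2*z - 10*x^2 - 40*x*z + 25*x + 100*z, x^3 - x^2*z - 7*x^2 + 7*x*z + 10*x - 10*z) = x - 5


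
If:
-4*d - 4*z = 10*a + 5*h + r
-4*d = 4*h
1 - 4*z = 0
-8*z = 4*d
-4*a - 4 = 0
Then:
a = -1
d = -1/2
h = 1/2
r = 17/2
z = 1/4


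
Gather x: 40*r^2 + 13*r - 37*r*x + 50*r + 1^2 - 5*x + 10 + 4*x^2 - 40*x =40*r^2 + 63*r + 4*x^2 + x*(-37*r - 45) + 11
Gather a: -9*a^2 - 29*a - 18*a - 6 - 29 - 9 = -9*a^2 - 47*a - 44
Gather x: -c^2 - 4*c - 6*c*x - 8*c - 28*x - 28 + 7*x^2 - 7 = -c^2 - 12*c + 7*x^2 + x*(-6*c - 28) - 35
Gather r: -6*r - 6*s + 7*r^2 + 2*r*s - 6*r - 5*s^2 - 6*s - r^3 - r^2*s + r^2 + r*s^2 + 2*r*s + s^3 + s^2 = -r^3 + r^2*(8 - s) + r*(s^2 + 4*s - 12) + s^3 - 4*s^2 - 12*s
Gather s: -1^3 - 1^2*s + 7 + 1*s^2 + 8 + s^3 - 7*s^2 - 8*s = s^3 - 6*s^2 - 9*s + 14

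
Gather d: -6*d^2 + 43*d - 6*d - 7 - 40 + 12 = -6*d^2 + 37*d - 35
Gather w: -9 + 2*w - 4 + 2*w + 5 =4*w - 8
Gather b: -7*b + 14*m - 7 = -7*b + 14*m - 7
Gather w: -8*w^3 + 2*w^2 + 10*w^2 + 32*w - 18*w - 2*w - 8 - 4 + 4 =-8*w^3 + 12*w^2 + 12*w - 8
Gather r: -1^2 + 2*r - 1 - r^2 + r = -r^2 + 3*r - 2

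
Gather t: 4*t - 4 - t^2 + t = -t^2 + 5*t - 4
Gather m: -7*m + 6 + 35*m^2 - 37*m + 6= 35*m^2 - 44*m + 12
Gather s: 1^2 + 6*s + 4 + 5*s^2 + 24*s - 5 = 5*s^2 + 30*s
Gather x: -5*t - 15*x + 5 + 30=-5*t - 15*x + 35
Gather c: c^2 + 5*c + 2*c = c^2 + 7*c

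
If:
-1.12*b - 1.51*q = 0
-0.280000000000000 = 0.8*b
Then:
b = -0.35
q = 0.26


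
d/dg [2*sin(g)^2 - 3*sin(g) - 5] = (4*sin(g) - 3)*cos(g)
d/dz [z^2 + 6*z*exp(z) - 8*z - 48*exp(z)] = 6*z*exp(z) + 2*z - 42*exp(z) - 8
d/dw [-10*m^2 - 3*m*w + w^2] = -3*m + 2*w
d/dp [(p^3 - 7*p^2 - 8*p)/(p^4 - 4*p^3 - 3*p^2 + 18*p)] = (-p^3 + 11*p^2 + 26*p + 50)/(p^5 - 5*p^4 - 5*p^3 + 45*p^2 - 108)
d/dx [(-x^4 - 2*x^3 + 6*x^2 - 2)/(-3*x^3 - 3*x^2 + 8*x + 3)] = (3*x^6 + 6*x^5 - 44*x^3 + 12*x^2 + 24*x + 16)/(9*x^6 + 18*x^5 - 39*x^4 - 66*x^3 + 46*x^2 + 48*x + 9)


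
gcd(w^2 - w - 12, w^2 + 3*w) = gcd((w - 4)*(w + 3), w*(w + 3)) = w + 3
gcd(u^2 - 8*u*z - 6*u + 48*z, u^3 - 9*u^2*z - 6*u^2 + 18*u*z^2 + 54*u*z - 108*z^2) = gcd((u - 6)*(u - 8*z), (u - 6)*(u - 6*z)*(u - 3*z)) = u - 6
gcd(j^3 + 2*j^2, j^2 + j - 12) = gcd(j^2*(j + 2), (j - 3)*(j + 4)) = 1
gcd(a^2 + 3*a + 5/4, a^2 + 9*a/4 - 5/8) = a + 5/2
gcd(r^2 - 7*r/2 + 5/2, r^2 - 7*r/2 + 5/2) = r^2 - 7*r/2 + 5/2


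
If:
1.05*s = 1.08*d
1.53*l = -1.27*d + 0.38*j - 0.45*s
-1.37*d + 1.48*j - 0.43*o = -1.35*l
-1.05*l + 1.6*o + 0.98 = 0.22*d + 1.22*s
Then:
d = 0.972222222222222*s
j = 1.65773778732774*s - 0.150913214754685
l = -0.689399910482145*s - 0.037481713468484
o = 0.443761864301648*s - 0.637097374463693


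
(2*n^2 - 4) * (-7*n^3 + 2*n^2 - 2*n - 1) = -14*n^5 + 4*n^4 + 24*n^3 - 10*n^2 + 8*n + 4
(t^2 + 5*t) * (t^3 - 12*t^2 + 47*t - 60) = t^5 - 7*t^4 - 13*t^3 + 175*t^2 - 300*t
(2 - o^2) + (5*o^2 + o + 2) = 4*o^2 + o + 4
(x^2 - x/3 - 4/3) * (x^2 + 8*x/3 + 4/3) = x^4 + 7*x^3/3 - 8*x^2/9 - 4*x - 16/9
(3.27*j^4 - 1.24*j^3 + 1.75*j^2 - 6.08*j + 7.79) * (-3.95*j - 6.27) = -12.9165*j^5 - 15.6049*j^4 + 0.862299999999999*j^3 + 13.0435*j^2 + 7.3511*j - 48.8433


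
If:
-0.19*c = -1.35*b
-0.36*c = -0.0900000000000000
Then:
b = 0.04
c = 0.25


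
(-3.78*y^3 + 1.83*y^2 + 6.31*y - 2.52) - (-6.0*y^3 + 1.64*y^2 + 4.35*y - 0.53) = 2.22*y^3 + 0.19*y^2 + 1.96*y - 1.99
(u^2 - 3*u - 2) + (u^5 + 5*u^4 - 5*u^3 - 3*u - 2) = u^5 + 5*u^4 - 5*u^3 + u^2 - 6*u - 4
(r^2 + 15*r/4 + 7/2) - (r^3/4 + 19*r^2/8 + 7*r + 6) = -r^3/4 - 11*r^2/8 - 13*r/4 - 5/2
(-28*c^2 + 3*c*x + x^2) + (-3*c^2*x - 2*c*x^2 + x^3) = -3*c^2*x - 28*c^2 - 2*c*x^2 + 3*c*x + x^3 + x^2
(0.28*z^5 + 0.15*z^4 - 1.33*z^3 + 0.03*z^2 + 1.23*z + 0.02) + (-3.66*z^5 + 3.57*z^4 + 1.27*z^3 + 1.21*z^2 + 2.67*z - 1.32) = -3.38*z^5 + 3.72*z^4 - 0.0600000000000001*z^3 + 1.24*z^2 + 3.9*z - 1.3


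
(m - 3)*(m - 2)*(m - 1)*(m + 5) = m^4 - m^3 - 19*m^2 + 49*m - 30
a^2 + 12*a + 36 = (a + 6)^2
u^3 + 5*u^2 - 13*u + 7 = (u - 1)^2*(u + 7)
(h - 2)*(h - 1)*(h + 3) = h^3 - 7*h + 6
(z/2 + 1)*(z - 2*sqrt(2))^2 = z^3/2 - 2*sqrt(2)*z^2 + z^2 - 4*sqrt(2)*z + 4*z + 8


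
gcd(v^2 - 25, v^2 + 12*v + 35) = v + 5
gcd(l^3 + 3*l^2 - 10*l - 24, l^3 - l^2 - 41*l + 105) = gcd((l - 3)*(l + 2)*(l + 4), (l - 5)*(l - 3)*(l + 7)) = l - 3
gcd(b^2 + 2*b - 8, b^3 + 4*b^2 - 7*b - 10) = b - 2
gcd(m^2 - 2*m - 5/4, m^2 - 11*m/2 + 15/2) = m - 5/2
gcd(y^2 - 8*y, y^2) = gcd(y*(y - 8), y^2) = y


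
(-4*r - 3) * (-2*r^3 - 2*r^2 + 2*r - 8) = 8*r^4 + 14*r^3 - 2*r^2 + 26*r + 24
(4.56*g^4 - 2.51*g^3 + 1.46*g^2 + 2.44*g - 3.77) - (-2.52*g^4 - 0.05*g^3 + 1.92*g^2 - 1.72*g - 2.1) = 7.08*g^4 - 2.46*g^3 - 0.46*g^2 + 4.16*g - 1.67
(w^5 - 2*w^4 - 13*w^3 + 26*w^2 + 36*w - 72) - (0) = w^5 - 2*w^4 - 13*w^3 + 26*w^2 + 36*w - 72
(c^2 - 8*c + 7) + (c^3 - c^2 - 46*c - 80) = c^3 - 54*c - 73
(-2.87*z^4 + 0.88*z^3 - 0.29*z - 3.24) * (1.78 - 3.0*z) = 8.61*z^5 - 7.7486*z^4 + 1.5664*z^3 + 0.87*z^2 + 9.2038*z - 5.7672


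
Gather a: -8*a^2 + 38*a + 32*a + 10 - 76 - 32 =-8*a^2 + 70*a - 98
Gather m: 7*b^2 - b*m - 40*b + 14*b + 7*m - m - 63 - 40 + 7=7*b^2 - 26*b + m*(6 - b) - 96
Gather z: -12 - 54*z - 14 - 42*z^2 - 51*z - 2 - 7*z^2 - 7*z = -49*z^2 - 112*z - 28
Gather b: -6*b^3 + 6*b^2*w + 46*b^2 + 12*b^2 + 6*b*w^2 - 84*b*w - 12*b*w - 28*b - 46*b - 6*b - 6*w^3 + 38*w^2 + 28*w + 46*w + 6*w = -6*b^3 + b^2*(6*w + 58) + b*(6*w^2 - 96*w - 80) - 6*w^3 + 38*w^2 + 80*w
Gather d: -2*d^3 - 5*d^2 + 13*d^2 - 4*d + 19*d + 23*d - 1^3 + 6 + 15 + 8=-2*d^3 + 8*d^2 + 38*d + 28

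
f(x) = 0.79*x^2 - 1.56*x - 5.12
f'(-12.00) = -20.52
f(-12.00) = 127.36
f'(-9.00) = -15.78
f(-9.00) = 72.91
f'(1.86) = 1.38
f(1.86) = -5.29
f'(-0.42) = -2.22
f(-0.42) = -4.33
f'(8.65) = 12.11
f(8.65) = 40.50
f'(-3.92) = -7.75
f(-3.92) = 13.13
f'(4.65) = 5.79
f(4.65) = 4.71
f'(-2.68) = -5.79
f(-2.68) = 4.73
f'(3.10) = 3.34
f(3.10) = -2.36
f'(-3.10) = -6.46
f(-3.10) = 7.31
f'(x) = 1.58*x - 1.56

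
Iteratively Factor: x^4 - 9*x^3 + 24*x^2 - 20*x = (x - 5)*(x^3 - 4*x^2 + 4*x) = (x - 5)*(x - 2)*(x^2 - 2*x) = x*(x - 5)*(x - 2)*(x - 2)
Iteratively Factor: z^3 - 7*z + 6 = (z + 3)*(z^2 - 3*z + 2) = (z - 2)*(z + 3)*(z - 1)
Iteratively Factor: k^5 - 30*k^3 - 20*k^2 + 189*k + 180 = (k + 4)*(k^4 - 4*k^3 - 14*k^2 + 36*k + 45) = (k + 3)*(k + 4)*(k^3 - 7*k^2 + 7*k + 15) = (k + 1)*(k + 3)*(k + 4)*(k^2 - 8*k + 15) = (k - 3)*(k + 1)*(k + 3)*(k + 4)*(k - 5)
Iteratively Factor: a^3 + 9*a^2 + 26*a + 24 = (a + 4)*(a^2 + 5*a + 6) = (a + 2)*(a + 4)*(a + 3)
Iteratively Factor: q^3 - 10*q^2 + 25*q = (q)*(q^2 - 10*q + 25) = q*(q - 5)*(q - 5)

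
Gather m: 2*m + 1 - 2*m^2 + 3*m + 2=-2*m^2 + 5*m + 3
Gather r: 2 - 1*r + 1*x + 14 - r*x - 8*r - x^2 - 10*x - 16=r*(-x - 9) - x^2 - 9*x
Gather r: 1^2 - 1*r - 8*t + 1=-r - 8*t + 2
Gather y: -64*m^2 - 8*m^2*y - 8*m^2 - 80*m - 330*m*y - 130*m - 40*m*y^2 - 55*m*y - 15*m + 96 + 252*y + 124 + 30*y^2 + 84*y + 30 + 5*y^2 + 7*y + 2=-72*m^2 - 225*m + y^2*(35 - 40*m) + y*(-8*m^2 - 385*m + 343) + 252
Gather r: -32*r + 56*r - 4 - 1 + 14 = 24*r + 9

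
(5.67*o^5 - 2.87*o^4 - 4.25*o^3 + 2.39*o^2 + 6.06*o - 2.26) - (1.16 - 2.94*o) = 5.67*o^5 - 2.87*o^4 - 4.25*o^3 + 2.39*o^2 + 9.0*o - 3.42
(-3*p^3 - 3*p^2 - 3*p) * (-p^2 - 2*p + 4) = 3*p^5 + 9*p^4 - 3*p^3 - 6*p^2 - 12*p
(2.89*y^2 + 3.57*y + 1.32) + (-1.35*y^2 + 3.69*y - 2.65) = 1.54*y^2 + 7.26*y - 1.33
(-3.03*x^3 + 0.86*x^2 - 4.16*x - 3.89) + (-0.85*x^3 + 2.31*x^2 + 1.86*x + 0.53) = -3.88*x^3 + 3.17*x^2 - 2.3*x - 3.36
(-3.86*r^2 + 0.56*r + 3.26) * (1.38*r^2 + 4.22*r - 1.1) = -5.3268*r^4 - 15.5164*r^3 + 11.108*r^2 + 13.1412*r - 3.586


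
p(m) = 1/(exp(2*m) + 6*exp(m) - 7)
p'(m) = (-2*exp(2*m) - 6*exp(m))/(exp(2*m) + 6*exp(m) - 7)^2 = 2*(-exp(m) - 3)*exp(m)/(exp(2*m) + 6*exp(m) - 7)^2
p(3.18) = 0.00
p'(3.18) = -0.00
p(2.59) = 0.00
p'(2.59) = -0.01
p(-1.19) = -0.20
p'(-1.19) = -0.08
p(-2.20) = -0.16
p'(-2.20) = -0.02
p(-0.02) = -6.33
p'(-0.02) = -312.49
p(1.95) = 0.01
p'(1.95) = -0.02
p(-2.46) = -0.15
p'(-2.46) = -0.01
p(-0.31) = -0.49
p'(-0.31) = -1.29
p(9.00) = 0.00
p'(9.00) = 0.00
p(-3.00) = -0.15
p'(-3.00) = -0.00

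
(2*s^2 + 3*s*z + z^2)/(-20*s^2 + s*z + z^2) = (2*s^2 + 3*s*z + z^2)/(-20*s^2 + s*z + z^2)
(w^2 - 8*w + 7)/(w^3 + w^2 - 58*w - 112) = (w^2 - 8*w + 7)/(w^3 + w^2 - 58*w - 112)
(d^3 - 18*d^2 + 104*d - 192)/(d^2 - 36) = (d^2 - 12*d + 32)/(d + 6)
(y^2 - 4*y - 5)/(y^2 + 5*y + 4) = (y - 5)/(y + 4)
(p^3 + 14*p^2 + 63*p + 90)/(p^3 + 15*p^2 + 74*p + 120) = (p + 3)/(p + 4)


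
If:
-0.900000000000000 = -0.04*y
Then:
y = 22.50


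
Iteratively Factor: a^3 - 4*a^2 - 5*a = (a)*(a^2 - 4*a - 5) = a*(a - 5)*(a + 1)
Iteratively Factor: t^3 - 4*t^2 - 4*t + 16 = (t + 2)*(t^2 - 6*t + 8) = (t - 2)*(t + 2)*(t - 4)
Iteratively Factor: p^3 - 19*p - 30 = (p + 2)*(p^2 - 2*p - 15) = (p - 5)*(p + 2)*(p + 3)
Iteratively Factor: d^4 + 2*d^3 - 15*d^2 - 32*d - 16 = (d - 4)*(d^3 + 6*d^2 + 9*d + 4) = (d - 4)*(d + 1)*(d^2 + 5*d + 4) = (d - 4)*(d + 1)*(d + 4)*(d + 1)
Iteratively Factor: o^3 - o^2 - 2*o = (o + 1)*(o^2 - 2*o) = o*(o + 1)*(o - 2)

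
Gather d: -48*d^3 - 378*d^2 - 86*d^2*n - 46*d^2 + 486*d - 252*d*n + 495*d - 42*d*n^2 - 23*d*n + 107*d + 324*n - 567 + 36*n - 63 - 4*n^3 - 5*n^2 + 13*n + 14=-48*d^3 + d^2*(-86*n - 424) + d*(-42*n^2 - 275*n + 1088) - 4*n^3 - 5*n^2 + 373*n - 616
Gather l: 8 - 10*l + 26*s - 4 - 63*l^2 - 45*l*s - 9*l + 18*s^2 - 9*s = -63*l^2 + l*(-45*s - 19) + 18*s^2 + 17*s + 4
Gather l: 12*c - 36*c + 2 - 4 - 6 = -24*c - 8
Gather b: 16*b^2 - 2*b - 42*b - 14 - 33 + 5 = 16*b^2 - 44*b - 42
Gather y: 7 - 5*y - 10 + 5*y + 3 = 0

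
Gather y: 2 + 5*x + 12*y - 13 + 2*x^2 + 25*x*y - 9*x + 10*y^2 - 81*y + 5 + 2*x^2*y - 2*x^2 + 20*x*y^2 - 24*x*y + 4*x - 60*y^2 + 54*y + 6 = y^2*(20*x - 50) + y*(2*x^2 + x - 15)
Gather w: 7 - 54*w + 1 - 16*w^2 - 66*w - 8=-16*w^2 - 120*w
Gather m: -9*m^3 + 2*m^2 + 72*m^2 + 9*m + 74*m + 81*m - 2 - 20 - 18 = -9*m^3 + 74*m^2 + 164*m - 40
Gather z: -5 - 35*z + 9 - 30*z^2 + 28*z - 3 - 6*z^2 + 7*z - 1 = -36*z^2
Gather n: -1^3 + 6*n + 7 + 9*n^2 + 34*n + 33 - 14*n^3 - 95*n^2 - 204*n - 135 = -14*n^3 - 86*n^2 - 164*n - 96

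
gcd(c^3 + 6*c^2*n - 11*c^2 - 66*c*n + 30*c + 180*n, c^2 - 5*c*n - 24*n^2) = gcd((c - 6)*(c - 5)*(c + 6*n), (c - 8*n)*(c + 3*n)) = 1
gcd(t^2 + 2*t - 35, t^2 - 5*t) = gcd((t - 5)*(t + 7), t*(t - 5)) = t - 5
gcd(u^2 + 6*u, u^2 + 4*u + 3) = 1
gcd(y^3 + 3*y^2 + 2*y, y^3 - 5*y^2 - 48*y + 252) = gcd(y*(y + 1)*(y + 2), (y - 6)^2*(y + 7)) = 1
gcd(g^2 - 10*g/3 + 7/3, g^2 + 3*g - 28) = 1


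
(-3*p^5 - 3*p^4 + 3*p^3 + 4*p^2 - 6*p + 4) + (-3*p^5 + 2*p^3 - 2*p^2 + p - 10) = -6*p^5 - 3*p^4 + 5*p^3 + 2*p^2 - 5*p - 6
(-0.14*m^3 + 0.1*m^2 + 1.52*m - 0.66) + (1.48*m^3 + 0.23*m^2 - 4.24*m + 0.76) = 1.34*m^3 + 0.33*m^2 - 2.72*m + 0.1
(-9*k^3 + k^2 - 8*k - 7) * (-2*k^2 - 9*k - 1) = 18*k^5 + 79*k^4 + 16*k^3 + 85*k^2 + 71*k + 7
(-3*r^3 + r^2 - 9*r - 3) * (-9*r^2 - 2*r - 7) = 27*r^5 - 3*r^4 + 100*r^3 + 38*r^2 + 69*r + 21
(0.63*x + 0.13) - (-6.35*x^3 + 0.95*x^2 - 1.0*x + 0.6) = 6.35*x^3 - 0.95*x^2 + 1.63*x - 0.47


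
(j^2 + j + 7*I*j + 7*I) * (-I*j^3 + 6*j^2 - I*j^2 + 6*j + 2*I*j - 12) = -I*j^5 + 13*j^4 - 2*I*j^4 + 26*j^3 + 43*I*j^3 - 13*j^2 + 86*I*j^2 - 26*j - 42*I*j - 84*I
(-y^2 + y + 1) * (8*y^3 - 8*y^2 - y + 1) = -8*y^5 + 16*y^4 + y^3 - 10*y^2 + 1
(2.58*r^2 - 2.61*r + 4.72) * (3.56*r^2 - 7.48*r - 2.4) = 9.1848*r^4 - 28.59*r^3 + 30.134*r^2 - 29.0416*r - 11.328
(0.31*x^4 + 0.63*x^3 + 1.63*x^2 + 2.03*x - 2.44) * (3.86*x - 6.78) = 1.1966*x^5 + 0.33*x^4 + 2.0204*x^3 - 3.2156*x^2 - 23.1818*x + 16.5432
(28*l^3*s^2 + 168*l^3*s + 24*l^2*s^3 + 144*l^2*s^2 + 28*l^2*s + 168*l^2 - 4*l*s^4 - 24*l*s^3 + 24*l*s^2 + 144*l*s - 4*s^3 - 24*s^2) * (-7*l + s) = -196*l^4*s^2 - 1176*l^4*s - 140*l^3*s^3 - 840*l^3*s^2 - 196*l^3*s - 1176*l^3 + 52*l^2*s^4 + 312*l^2*s^3 - 140*l^2*s^2 - 840*l^2*s - 4*l*s^5 - 24*l*s^4 + 52*l*s^3 + 312*l*s^2 - 4*s^4 - 24*s^3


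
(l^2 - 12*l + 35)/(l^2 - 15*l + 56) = (l - 5)/(l - 8)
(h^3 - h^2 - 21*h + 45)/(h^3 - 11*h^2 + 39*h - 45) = (h + 5)/(h - 5)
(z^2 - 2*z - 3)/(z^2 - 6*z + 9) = (z + 1)/(z - 3)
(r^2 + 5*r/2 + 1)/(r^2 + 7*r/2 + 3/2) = (r + 2)/(r + 3)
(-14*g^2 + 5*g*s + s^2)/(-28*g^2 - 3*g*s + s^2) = (14*g^2 - 5*g*s - s^2)/(28*g^2 + 3*g*s - s^2)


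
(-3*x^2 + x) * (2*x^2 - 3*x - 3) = -6*x^4 + 11*x^3 + 6*x^2 - 3*x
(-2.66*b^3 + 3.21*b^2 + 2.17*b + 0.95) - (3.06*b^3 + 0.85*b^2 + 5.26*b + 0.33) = -5.72*b^3 + 2.36*b^2 - 3.09*b + 0.62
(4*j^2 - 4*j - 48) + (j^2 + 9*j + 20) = 5*j^2 + 5*j - 28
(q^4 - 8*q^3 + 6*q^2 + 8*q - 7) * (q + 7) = q^5 - q^4 - 50*q^3 + 50*q^2 + 49*q - 49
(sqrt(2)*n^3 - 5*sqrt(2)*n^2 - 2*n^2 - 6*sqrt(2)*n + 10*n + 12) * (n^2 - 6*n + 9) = sqrt(2)*n^5 - 11*sqrt(2)*n^4 - 2*n^4 + 22*n^3 + 33*sqrt(2)*n^3 - 66*n^2 - 9*sqrt(2)*n^2 - 54*sqrt(2)*n + 18*n + 108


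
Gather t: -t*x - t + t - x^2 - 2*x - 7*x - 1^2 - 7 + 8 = -t*x - x^2 - 9*x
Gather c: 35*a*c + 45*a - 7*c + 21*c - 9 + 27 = 45*a + c*(35*a + 14) + 18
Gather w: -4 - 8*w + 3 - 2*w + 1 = -10*w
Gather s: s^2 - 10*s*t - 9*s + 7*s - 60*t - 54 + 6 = s^2 + s*(-10*t - 2) - 60*t - 48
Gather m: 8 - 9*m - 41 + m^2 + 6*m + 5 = m^2 - 3*m - 28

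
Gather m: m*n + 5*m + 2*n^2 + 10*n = m*(n + 5) + 2*n^2 + 10*n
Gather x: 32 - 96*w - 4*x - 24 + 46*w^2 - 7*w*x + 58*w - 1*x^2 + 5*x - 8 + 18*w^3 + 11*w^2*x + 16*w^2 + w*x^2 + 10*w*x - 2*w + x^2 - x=18*w^3 + 62*w^2 + w*x^2 - 40*w + x*(11*w^2 + 3*w)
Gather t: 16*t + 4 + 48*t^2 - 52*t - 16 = 48*t^2 - 36*t - 12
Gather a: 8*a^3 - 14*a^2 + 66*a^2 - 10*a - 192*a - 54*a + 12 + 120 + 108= 8*a^3 + 52*a^2 - 256*a + 240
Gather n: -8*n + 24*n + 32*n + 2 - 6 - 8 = 48*n - 12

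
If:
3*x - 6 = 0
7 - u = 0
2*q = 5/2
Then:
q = 5/4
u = 7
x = 2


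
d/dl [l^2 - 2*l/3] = 2*l - 2/3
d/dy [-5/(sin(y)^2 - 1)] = 10*sin(y)/cos(y)^3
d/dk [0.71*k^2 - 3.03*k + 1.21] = 1.42*k - 3.03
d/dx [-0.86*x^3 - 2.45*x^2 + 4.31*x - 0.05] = -2.58*x^2 - 4.9*x + 4.31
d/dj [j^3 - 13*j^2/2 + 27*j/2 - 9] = 3*j^2 - 13*j + 27/2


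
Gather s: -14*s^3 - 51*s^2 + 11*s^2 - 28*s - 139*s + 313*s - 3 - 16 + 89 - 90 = -14*s^3 - 40*s^2 + 146*s - 20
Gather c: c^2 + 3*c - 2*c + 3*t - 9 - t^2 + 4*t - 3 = c^2 + c - t^2 + 7*t - 12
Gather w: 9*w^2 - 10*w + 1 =9*w^2 - 10*w + 1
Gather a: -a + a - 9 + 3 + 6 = 0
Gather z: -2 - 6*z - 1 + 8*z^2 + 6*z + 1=8*z^2 - 2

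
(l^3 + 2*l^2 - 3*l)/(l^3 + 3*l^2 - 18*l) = (l^2 + 2*l - 3)/(l^2 + 3*l - 18)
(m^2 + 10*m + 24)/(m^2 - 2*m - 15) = (m^2 + 10*m + 24)/(m^2 - 2*m - 15)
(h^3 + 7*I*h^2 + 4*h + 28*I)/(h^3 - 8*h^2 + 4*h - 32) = (h + 7*I)/(h - 8)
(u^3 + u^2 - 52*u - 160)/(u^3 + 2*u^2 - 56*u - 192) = (u + 5)/(u + 6)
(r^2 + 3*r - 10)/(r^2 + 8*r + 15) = (r - 2)/(r + 3)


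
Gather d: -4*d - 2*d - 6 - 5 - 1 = -6*d - 12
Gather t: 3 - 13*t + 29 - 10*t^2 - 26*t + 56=-10*t^2 - 39*t + 88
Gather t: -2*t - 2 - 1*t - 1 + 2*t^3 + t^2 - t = 2*t^3 + t^2 - 4*t - 3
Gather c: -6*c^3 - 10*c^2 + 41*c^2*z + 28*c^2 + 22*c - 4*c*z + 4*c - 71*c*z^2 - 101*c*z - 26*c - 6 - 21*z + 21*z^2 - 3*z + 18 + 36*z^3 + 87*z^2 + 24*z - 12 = -6*c^3 + c^2*(41*z + 18) + c*(-71*z^2 - 105*z) + 36*z^3 + 108*z^2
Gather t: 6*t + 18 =6*t + 18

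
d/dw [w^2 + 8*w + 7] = 2*w + 8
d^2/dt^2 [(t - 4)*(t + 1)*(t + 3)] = 6*t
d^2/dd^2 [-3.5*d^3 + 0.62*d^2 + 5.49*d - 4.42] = 1.24 - 21.0*d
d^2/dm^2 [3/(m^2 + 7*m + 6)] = 6*(-m^2 - 7*m + (2*m + 7)^2 - 6)/(m^2 + 7*m + 6)^3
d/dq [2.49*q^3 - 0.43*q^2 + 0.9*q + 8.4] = 7.47*q^2 - 0.86*q + 0.9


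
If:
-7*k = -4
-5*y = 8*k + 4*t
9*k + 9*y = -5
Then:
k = 4/7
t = 67/252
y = -71/63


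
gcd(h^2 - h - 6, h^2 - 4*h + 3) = h - 3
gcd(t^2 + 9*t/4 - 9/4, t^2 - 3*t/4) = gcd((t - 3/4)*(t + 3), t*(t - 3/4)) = t - 3/4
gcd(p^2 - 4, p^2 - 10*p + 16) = p - 2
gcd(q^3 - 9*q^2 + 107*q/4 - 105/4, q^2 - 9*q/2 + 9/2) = q - 3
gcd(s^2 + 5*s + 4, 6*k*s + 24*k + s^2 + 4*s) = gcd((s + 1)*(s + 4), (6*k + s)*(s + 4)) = s + 4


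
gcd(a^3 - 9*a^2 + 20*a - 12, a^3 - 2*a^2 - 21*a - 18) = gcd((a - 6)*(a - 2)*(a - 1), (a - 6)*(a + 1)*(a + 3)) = a - 6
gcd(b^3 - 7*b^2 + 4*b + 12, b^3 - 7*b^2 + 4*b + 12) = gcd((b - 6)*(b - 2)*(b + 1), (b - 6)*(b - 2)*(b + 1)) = b^3 - 7*b^2 + 4*b + 12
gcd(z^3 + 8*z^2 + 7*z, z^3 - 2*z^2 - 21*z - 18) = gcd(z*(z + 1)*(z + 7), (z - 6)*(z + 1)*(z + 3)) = z + 1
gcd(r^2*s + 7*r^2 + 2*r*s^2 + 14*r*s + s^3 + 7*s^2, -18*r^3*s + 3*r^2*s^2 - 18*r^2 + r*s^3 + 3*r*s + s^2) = 1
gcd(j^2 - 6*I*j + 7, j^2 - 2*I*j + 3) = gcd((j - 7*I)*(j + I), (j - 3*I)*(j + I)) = j + I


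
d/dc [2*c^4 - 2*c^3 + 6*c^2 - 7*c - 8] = 8*c^3 - 6*c^2 + 12*c - 7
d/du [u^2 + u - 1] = 2*u + 1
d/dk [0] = 0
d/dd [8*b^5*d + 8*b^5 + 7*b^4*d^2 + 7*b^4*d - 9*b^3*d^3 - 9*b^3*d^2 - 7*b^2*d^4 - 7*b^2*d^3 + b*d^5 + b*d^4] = b*(8*b^4 + 14*b^3*d + 7*b^3 - 27*b^2*d^2 - 18*b^2*d - 28*b*d^3 - 21*b*d^2 + 5*d^4 + 4*d^3)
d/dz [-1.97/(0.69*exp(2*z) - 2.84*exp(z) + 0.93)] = (2.7186*exp(z) - 5.5948)*exp(z)/(0.69*exp(2*z) - 2.84*exp(z) + 0.93)^2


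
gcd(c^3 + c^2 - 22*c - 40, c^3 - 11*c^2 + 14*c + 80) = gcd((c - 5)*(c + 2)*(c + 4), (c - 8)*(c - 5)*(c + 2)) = c^2 - 3*c - 10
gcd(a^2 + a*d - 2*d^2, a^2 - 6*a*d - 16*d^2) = a + 2*d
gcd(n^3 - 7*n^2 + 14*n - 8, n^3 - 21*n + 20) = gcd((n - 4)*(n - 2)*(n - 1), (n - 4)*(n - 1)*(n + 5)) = n^2 - 5*n + 4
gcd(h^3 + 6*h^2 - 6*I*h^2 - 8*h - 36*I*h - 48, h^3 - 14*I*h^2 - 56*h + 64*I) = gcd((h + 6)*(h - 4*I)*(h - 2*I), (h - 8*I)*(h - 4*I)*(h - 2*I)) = h^2 - 6*I*h - 8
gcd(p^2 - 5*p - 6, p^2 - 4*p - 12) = p - 6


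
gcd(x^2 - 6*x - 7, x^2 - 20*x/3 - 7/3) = x - 7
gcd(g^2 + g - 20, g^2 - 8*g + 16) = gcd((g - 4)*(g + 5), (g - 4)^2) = g - 4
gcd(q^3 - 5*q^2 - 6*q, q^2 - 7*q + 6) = q - 6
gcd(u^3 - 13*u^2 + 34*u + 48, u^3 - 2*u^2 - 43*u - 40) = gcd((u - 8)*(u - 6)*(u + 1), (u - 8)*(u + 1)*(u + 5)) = u^2 - 7*u - 8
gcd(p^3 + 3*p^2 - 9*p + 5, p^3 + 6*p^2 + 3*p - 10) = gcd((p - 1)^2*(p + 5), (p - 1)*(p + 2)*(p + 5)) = p^2 + 4*p - 5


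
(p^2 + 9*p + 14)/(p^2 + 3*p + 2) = (p + 7)/(p + 1)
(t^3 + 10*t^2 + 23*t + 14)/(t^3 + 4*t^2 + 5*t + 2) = (t + 7)/(t + 1)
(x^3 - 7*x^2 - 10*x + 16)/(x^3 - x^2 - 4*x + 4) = (x - 8)/(x - 2)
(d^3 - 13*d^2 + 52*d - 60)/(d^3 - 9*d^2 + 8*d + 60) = (d - 2)/(d + 2)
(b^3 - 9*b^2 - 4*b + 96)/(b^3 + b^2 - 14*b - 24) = (b - 8)/(b + 2)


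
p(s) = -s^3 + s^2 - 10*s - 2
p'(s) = -3*s^2 + 2*s - 10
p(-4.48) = 152.79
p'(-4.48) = -79.17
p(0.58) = -7.66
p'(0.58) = -9.85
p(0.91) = -11.03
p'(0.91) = -10.66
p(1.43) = -17.18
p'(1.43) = -13.27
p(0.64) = -8.25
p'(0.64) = -9.95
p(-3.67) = 97.60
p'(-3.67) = -57.75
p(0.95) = -11.45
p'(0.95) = -10.81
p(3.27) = -58.97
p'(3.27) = -35.54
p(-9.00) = 898.00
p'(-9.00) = -271.00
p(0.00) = -2.00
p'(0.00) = -10.00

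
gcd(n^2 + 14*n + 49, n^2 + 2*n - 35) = n + 7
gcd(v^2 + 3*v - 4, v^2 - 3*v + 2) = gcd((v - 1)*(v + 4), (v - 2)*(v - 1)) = v - 1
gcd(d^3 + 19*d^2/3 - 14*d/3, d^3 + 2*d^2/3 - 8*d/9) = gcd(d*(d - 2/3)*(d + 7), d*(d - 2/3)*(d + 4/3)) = d^2 - 2*d/3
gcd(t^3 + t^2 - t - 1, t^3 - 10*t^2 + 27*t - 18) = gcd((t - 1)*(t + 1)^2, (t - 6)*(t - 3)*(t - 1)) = t - 1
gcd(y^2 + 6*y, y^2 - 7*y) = y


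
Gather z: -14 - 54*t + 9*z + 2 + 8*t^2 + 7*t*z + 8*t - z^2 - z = 8*t^2 - 46*t - z^2 + z*(7*t + 8) - 12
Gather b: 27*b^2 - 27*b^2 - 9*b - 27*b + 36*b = 0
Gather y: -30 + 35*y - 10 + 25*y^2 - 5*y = 25*y^2 + 30*y - 40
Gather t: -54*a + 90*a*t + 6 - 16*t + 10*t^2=-54*a + 10*t^2 + t*(90*a - 16) + 6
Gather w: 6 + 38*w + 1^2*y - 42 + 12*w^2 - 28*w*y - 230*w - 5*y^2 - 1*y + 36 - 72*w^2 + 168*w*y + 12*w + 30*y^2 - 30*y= -60*w^2 + w*(140*y - 180) + 25*y^2 - 30*y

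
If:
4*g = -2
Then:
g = -1/2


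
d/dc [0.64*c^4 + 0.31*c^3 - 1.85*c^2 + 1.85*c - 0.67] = 2.56*c^3 + 0.93*c^2 - 3.7*c + 1.85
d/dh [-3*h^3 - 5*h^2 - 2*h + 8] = -9*h^2 - 10*h - 2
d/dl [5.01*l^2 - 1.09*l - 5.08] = 10.02*l - 1.09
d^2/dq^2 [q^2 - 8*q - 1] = 2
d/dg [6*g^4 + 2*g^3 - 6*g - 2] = 24*g^3 + 6*g^2 - 6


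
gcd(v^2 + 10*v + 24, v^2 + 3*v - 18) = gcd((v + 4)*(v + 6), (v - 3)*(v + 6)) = v + 6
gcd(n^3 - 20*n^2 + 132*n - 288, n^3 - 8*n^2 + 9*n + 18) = n - 6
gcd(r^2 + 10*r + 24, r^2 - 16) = r + 4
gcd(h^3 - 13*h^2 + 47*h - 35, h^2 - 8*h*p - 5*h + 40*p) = h - 5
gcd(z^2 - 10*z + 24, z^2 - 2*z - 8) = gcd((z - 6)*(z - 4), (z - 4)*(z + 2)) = z - 4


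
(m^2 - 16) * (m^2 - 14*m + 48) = m^4 - 14*m^3 + 32*m^2 + 224*m - 768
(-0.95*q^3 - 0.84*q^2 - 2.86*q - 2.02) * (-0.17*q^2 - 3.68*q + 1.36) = 0.1615*q^5 + 3.6388*q^4 + 2.2854*q^3 + 9.7258*q^2 + 3.544*q - 2.7472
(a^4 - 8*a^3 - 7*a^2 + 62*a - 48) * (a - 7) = a^5 - 15*a^4 + 49*a^3 + 111*a^2 - 482*a + 336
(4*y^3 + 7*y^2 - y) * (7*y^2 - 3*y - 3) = 28*y^5 + 37*y^4 - 40*y^3 - 18*y^2 + 3*y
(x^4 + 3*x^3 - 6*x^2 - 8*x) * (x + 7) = x^5 + 10*x^4 + 15*x^3 - 50*x^2 - 56*x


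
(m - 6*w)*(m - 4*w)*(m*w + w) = m^3*w - 10*m^2*w^2 + m^2*w + 24*m*w^3 - 10*m*w^2 + 24*w^3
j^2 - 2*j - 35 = (j - 7)*(j + 5)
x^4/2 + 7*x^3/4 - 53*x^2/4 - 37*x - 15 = (x/2 + 1)*(x - 5)*(x + 1/2)*(x + 6)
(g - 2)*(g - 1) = g^2 - 3*g + 2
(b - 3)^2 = b^2 - 6*b + 9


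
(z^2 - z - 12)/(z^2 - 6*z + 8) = (z + 3)/(z - 2)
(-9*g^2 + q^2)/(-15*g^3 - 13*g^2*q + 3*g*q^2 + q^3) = (3*g + q)/(5*g^2 + 6*g*q + q^2)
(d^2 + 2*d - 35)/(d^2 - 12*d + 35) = (d + 7)/(d - 7)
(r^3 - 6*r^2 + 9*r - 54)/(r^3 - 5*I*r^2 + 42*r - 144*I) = (r^2 + 3*r*(-2 + I) - 18*I)/(r^2 - 2*I*r + 48)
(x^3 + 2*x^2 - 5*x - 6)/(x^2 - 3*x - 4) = (x^2 + x - 6)/(x - 4)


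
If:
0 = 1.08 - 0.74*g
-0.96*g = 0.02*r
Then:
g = 1.46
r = -70.05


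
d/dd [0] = 0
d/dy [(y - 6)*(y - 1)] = 2*y - 7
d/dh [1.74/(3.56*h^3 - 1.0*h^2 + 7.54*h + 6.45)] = (-18.5832*h^2 + 3.48*h - 13.1196)/(3.56*h^3 - 1.0*h^2 + 7.54*h + 6.45)^2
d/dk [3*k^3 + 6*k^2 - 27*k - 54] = 9*k^2 + 12*k - 27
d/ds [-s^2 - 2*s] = -2*s - 2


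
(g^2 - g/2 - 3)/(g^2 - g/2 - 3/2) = (-2*g^2 + g + 6)/(-2*g^2 + g + 3)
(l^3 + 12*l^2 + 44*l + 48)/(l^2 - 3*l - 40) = (l^3 + 12*l^2 + 44*l + 48)/(l^2 - 3*l - 40)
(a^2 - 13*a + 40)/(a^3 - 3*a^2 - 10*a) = (a - 8)/(a*(a + 2))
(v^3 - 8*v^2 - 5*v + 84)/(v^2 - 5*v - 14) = (v^2 - v - 12)/(v + 2)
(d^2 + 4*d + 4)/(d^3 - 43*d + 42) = (d^2 + 4*d + 4)/(d^3 - 43*d + 42)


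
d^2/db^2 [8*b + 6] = 0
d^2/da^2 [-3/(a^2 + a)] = 6*(a*(a + 1) - (2*a + 1)^2)/(a^3*(a + 1)^3)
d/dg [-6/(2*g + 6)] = 3/(g + 3)^2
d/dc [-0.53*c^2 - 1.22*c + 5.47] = -1.06*c - 1.22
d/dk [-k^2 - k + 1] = -2*k - 1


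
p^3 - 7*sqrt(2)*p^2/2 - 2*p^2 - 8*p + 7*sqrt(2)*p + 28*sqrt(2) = (p - 4)*(p + 2)*(p - 7*sqrt(2)/2)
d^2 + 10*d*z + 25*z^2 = (d + 5*z)^2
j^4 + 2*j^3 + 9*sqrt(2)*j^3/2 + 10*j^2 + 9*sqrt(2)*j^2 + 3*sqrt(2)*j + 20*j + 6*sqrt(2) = (j + 2)*(j + sqrt(2)/2)*(j + sqrt(2))*(j + 3*sqrt(2))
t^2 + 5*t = t*(t + 5)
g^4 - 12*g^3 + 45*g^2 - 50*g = g*(g - 5)^2*(g - 2)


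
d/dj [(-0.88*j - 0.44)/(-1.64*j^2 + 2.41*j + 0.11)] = (-1.4432*j^2 - 1.4432*j + 0.9636)/(2.6896*j^4 - 7.9048*j^3 + 5.4473*j^2 + 0.5302*j + 0.0121)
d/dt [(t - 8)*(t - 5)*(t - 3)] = 3*t^2 - 32*t + 79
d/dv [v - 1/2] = 1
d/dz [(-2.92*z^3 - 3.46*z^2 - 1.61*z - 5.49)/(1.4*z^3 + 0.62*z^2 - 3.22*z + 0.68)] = (-1.77635683940025e-15*z^5 + 3.0336*z^4 + 23.3128*z^3 + 29.2406*z^2 + 2.102*z - 18.7726)/(1.96*z^6 + 1.736*z^5 - 8.6316*z^4 - 2.0888*z^3 + 11.2116*z^2 - 4.3792*z + 0.4624)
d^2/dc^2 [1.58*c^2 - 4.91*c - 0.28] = 3.16000000000000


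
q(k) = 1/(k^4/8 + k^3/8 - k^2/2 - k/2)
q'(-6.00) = 0.01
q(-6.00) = 0.01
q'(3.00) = -0.24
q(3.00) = 0.13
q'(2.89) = -0.32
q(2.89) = 0.16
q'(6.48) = -0.00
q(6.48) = 0.00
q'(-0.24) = 30.36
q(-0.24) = 11.13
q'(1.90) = -33.03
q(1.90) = -3.72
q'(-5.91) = 0.01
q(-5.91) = 0.01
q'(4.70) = -0.01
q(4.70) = 0.02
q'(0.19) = 53.63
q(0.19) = -8.93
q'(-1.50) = -5.80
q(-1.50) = -6.10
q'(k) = (-k^3/2 - 3*k^2/8 + k + 1/2)/(k^4/8 + k^3/8 - k^2/2 - k/2)^2 = 8*(-4*k^3 - 3*k^2 + 8*k + 4)/(k^2*(k^3 + k^2 - 4*k - 4)^2)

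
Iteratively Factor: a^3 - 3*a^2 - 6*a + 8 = (a + 2)*(a^2 - 5*a + 4) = (a - 4)*(a + 2)*(a - 1)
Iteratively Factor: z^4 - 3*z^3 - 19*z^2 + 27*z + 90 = (z - 5)*(z^3 + 2*z^2 - 9*z - 18) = (z - 5)*(z + 3)*(z^2 - z - 6) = (z - 5)*(z + 2)*(z + 3)*(z - 3)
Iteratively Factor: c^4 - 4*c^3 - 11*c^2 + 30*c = (c - 2)*(c^3 - 2*c^2 - 15*c) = (c - 5)*(c - 2)*(c^2 + 3*c) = (c - 5)*(c - 2)*(c + 3)*(c)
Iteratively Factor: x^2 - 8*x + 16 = (x - 4)*(x - 4)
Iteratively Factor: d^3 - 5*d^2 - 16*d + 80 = (d - 5)*(d^2 - 16) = (d - 5)*(d - 4)*(d + 4)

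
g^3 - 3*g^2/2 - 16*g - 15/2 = (g - 5)*(g + 1/2)*(g + 3)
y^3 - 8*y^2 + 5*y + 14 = (y - 7)*(y - 2)*(y + 1)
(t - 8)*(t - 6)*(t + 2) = t^3 - 12*t^2 + 20*t + 96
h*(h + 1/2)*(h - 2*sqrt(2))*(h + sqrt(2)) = h^4 - sqrt(2)*h^3 + h^3/2 - 4*h^2 - sqrt(2)*h^2/2 - 2*h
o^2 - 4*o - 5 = (o - 5)*(o + 1)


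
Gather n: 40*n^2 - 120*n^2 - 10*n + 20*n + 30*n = -80*n^2 + 40*n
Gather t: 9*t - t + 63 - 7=8*t + 56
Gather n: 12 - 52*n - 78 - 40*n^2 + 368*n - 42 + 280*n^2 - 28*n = 240*n^2 + 288*n - 108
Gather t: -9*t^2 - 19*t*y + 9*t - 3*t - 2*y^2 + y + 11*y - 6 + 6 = -9*t^2 + t*(6 - 19*y) - 2*y^2 + 12*y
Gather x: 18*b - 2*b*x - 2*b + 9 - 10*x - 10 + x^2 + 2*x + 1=16*b + x^2 + x*(-2*b - 8)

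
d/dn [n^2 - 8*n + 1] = 2*n - 8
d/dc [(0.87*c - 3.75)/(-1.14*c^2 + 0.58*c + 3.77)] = (0.9918*c^2 - 8.55*c + 5.4549)/(1.2996*c^4 - 1.3224*c^3 - 8.2592*c^2 + 4.3732*c + 14.2129)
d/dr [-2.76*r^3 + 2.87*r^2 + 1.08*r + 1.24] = -8.28*r^2 + 5.74*r + 1.08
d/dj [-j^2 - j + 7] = -2*j - 1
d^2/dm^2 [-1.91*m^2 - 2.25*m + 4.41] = -3.82000000000000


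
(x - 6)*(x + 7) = x^2 + x - 42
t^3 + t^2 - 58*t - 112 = (t - 8)*(t + 2)*(t + 7)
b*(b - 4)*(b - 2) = b^3 - 6*b^2 + 8*b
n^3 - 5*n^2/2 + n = n*(n - 2)*(n - 1/2)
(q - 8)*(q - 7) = q^2 - 15*q + 56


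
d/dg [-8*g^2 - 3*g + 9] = -16*g - 3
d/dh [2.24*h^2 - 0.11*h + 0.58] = 4.48*h - 0.11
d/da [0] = 0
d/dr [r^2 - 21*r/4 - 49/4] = 2*r - 21/4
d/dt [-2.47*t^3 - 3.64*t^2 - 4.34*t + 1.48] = -7.41*t^2 - 7.28*t - 4.34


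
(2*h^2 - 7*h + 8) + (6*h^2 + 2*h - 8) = 8*h^2 - 5*h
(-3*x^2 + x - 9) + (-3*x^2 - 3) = -6*x^2 + x - 12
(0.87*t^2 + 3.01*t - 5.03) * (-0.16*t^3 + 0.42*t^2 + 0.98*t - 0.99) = -0.1392*t^5 - 0.1162*t^4 + 2.9216*t^3 - 0.0241000000000002*t^2 - 7.9093*t + 4.9797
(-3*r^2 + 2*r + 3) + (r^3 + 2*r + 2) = r^3 - 3*r^2 + 4*r + 5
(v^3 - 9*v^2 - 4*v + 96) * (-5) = -5*v^3 + 45*v^2 + 20*v - 480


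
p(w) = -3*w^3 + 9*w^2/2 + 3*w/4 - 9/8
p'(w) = -9*w^2 + 9*w + 3/4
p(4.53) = -184.26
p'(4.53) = -143.17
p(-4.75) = 418.36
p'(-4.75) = -245.06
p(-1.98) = 38.32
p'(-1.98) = -52.35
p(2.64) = -22.98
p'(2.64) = -38.22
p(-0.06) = -1.15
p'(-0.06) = 0.18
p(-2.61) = 80.91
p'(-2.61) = -84.05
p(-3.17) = 137.28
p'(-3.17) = -118.22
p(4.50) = -180.00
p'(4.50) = -141.00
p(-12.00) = 5821.88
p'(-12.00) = -1403.25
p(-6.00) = 804.38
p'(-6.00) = -377.25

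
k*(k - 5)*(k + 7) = k^3 + 2*k^2 - 35*k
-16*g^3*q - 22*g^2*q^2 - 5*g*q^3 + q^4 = q*(-8*g + q)*(g + q)*(2*g + q)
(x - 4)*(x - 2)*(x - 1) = x^3 - 7*x^2 + 14*x - 8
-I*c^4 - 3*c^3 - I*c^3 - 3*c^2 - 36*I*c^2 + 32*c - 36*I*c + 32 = (c - 8*I)*(c + I)*(c + 4*I)*(-I*c - I)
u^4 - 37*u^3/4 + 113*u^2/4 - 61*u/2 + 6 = (u - 4)*(u - 3)*(u - 2)*(u - 1/4)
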